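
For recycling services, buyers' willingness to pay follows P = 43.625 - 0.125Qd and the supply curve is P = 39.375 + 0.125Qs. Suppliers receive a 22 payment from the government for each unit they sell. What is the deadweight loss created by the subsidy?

Pre-subsidy: 43.625 - 0.125Q = 39.375 + 0.125Q gives Q* = 17 and P* = 41.5.
With the subsidy, sellers receive Ps = Pb + 22 for each unit, where Pb is the price buyers pay.
On the curves, Pb = 43.625 - 0.125Q and Ps = 39.375 + 0.125Q; the wedge Ps − Pb = 22 gives 39.375 + 0.125Q − (43.625 - 0.125Q) = 22, so Q' = 105.
Then Pb = 43.625 − 0.125·105 = 30.5 and Ps = 39.375 + 0.125·105 = 52.5.
The subsidy expands output by 105 − 17 = 88 past the efficient level; on those units the gap between marginal cost and willingness to pay runs from 0 up to 22.
DWL = ½ × 22 × 88 = 968.

Deadweight loss = 968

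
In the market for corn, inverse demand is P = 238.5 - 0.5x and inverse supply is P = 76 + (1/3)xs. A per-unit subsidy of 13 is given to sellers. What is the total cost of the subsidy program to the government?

Pre-subsidy: 238.5 - 0.5x = 76 + (1/3)x gives x* = 195 and P* = 141.
With the subsidy, sellers receive Ps = Pb + 13 for each unit, where Pb is the price buyers pay.
On the curves, Pb = 238.5 - 0.5x and Ps = 76 + (1/3)x; the wedge Ps − Pb = 13 gives 76 + (1/3)x − (238.5 - 0.5x) = 13, so x' = 210.6.
Then Pb = 238.5 − 0.5·210.6 = 133.2 and Ps = 76 + (1/3)·210.6 = 146.2.
Government outlay = subsidy × quantity = 13 × 210.6 = 2737.8.

Government cost = 2737.8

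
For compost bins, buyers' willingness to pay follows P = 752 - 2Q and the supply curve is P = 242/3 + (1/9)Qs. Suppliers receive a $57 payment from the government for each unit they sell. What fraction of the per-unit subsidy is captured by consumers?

Pre-subsidy: 752 - 2Q = 242/3 + (1/9)Q gives Q* = 318 and P* = 116.
With the subsidy, sellers receive Ps = Pb + 57 for each unit, where Pb is the price buyers pay.
On the curves, Pb = 752 - 2Q and Ps = 242/3 + (1/9)Q; the wedge Ps − Pb = 57 gives 242/3 + (1/9)Q − (752 - 2Q) = 57, so Q' = 345.
Then Pb = 752 − 2·345 = 62 and Ps = 242/3 + (1/9)·345 = 119.
Buyers' price falls by P* − Pb = 116 − 62 = 54; sellers' price rises by Ps − P* = 119 − 116 = 3.
So consumers capture 54/57 = 18/19 of each unit of subsidy.

Consumer share = 18/19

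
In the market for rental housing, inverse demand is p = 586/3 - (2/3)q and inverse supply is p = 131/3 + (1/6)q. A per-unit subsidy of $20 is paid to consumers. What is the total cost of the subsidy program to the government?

Government cost = $4120

Pre-subsidy: 586/3 - (2/3)q = 131/3 + (1/6)q gives q* = 182 and p* = 74.
With the rebate, buyers effectively pay pb = ps − 20, where ps is the price sellers receive.
On the curves, pb = 586/3 - (2/3)q and ps = 131/3 + (1/6)q; the wedge ps − pb = 20 gives 131/3 + (1/6)q − (586/3 - (2/3)q) = 20, so q' = 206.
Then pb = 586/3 − (2/3)·206 = 58 and ps = 131/3 + (1/6)·206 = 78.
Government outlay = subsidy × quantity = 20 × 206 = 4120.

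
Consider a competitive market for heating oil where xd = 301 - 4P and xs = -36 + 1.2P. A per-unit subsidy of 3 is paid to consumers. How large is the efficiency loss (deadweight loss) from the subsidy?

Pre-subsidy: 301 - 4P = -36 + 1.2P gives P* = 1685/26, x* = 543/13.
With the rebate, buyers effectively pay Pb = Ps − 3, where Ps is the price sellers receive.
Demand in terms of Ps becomes xd = 301 − 4(Ps − 3) = 313 - 4Ps. Setting this equal to supply: 313 - 4Ps = -36 + 1.2Ps, so Ps = 1745/26.
Buyers pay Pb = 1745/26 − 3 = 1667/26; x' = -36 + 1.2·(1745/26) = 579/13.
The subsidy expands output by 579/13 − 543/13 = 36/13 past the efficient level; on those units the gap between marginal cost and willingness to pay runs from 0 up to 3.
DWL = ½ × 3 × 36/13 = 54/13.

Deadweight loss = 54/13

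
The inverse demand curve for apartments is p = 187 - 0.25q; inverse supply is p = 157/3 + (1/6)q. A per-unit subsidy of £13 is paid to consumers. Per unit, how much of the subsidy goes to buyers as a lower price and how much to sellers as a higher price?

Pre-subsidy: 187 - 0.25q = 157/3 + (1/6)q gives q* = 323.2 and p* = 106.2.
With the rebate, buyers effectively pay pb = ps − 13, where ps is the price sellers receive.
On the curves, pb = 187 - 0.25q and ps = 157/3 + (1/6)q; the wedge ps − pb = 13 gives 157/3 + (1/6)q − (187 - 0.25q) = 13, so q' = 354.4.
Then pb = 187 − 0.25·354.4 = 98.4 and ps = 157/3 + (1/6)·354.4 = 111.4.
Buyers' price falls by p* − pb = 106.2 − 98.4 = 7.8; sellers' price rises by ps − p* = 111.4 − 106.2 = 5.2.

Buyers gain £7.8 per unit; sellers gain £5.2 per unit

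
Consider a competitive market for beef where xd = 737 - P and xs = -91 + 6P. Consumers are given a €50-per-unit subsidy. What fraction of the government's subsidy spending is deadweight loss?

DWL / government spending = 150/4631

Pre-subsidy: 737 - P = -91 + 6P gives P* = 828/7, x* = 4331/7.
With the rebate, buyers effectively pay Pb = Ps − 50, where Ps is the price sellers receive.
Demand in terms of Ps becomes xd = 737 − 1(Ps − 50) = 787 - Ps. Setting this equal to supply: 787 - Ps = -91 + 6Ps, so Ps = 878/7.
Buyers pay Pb = 878/7 − 50 = 528/7; x' = -91 + 6·(878/7) = 4631/7.
ΔCS = ½(4331/7 + 4631/7)(828/7 − 528/7) = 1344300/49; ΔPS = ½(4331/7 + 4631/7)(878/7 − 828/7) = 224050/49.
Government spending = 50 × 4631/7 = 231550/7.
DWL = ½ × 50 × (4631/7 − 4331/7) = 7500/7; fraction = (7500/7) / (231550/7) = 150/4631.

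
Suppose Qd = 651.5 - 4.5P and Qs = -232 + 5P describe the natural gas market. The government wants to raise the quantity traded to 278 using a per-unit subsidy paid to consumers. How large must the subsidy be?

At Q = 278, invert demand for the buyer price: Pb = (651.5 − 278)/4.5 = 83; invert supply for the seller price: Ps = (278 − (-232))/5 = 102.
The subsidy must fill the gap: s = Ps − Pb = 102 − 83 = 19.

Required subsidy s = 19 per unit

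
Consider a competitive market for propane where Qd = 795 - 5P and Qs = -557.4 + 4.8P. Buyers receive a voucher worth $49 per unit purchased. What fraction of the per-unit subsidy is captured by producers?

Pre-subsidy: 795 - 5P = -557.4 + 4.8P gives P* = 138, Q* = 105.
With the rebate, buyers effectively pay Pb = Ps − 49, where Ps is the price sellers receive.
Demand in terms of Ps becomes Qd = 795 − 5(Ps − 49) = 1040 - 5Ps. Setting this equal to supply: 1040 - 5Ps = -557.4 + 4.8Ps, so Ps = 163.
Buyers pay Pb = 163 − 49 = 114; Q' = -557.4 + 4.8·163 = 225.
Buyers' price falls by P* − Pb = 138 − 114 = 24; sellers' price rises by Ps − P* = 163 − 138 = 25.
So producers capture 25/49 = 25/49 of each unit of subsidy.

Producer share = 25/49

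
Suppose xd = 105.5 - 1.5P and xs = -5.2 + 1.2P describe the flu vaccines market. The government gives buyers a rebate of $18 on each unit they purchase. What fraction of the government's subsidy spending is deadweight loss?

Pre-subsidy: 105.5 - 1.5P = -5.2 + 1.2P gives P* = 41, x* = 44.
With the rebate, buyers effectively pay Pb = Ps − 18, where Ps is the price sellers receive.
Demand in terms of Ps becomes xd = 105.5 − 1.5(Ps − 18) = 132.5 - 1.5Ps. Setting this equal to supply: 132.5 - 1.5Ps = -5.2 + 1.2Ps, so Ps = 51.
Buyers pay Pb = 51 − 18 = 33; x' = -5.2 + 1.2·51 = 56.
ΔCS = ½(44 + 56)(41 − 33) = 400; ΔPS = ½(44 + 56)(51 − 41) = 500.
Government spending = 18 × 56 = 1008.
DWL = ½ × 18 × (56 − 44) = 108; fraction = 108 / 1008 = 3/28.

DWL / government spending = 3/28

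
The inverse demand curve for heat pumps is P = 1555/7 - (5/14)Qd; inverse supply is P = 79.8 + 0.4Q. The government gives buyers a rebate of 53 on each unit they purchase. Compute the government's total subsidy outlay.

Government cost = 13674

Pre-subsidy: 1555/7 - (5/14)Q = 79.8 + 0.4Q gives Q* = 188 and P* = 155.
With the rebate, buyers effectively pay Pb = Ps − 53, where Ps is the price sellers receive.
On the curves, Pb = 1555/7 - (5/14)Q and Ps = 79.8 + 0.4Q; the wedge Ps − Pb = 53 gives 79.8 + 0.4Q − (1555/7 - (5/14)Q) = 53, so Q' = 258.
Then Pb = 1555/7 − (5/14)·258 = 130 and Ps = 79.8 + 0.4·258 = 183.
Government outlay = subsidy × quantity = 53 × 258 = 13674.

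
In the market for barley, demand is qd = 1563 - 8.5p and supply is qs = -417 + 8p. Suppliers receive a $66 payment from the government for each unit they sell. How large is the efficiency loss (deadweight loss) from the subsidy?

Pre-subsidy: 1563 - 8.5p = -417 + 8p gives p* = 120, q* = 543.
With the subsidy, sellers receive ps = pb + 66 for each unit, where pb is the price buyers pay.
Supply in terms of pb becomes qs = -417 + 8(pb + 66) = 111 + 8pb. Setting this equal to demand: 1563 - 8.5pb = 111 + 8pb, so pb = 88.
Sellers receive ps = 88 + 66 = 154; q' = 1563 − 8.5·88 = 815.
The subsidy expands output by 815 − 543 = 272 past the efficient level; on those units the gap between marginal cost and willingness to pay runs from 0 up to 66.
DWL = ½ × 66 × 272 = 8976.

Deadweight loss = $8976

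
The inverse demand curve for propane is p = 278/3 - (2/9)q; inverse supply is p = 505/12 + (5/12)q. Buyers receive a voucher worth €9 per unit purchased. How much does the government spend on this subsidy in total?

Pre-subsidy: 278/3 - (2/9)q = 505/12 + (5/12)q gives q* = 1821/23 and p* = 5180/69.
With the rebate, buyers effectively pay pb = ps − 9, where ps is the price sellers receive.
On the curves, pb = 278/3 - (2/9)q and ps = 505/12 + (5/12)q; the wedge ps − pb = 9 gives 505/12 + (5/12)q − (278/3 - (2/9)q) = 9, so q' = 2145/23.
Then pb = 278/3 − (2/9)·(2145/23) = 4964/69 and ps = 505/12 + (5/12)·(2145/23) = 5585/69.
Government outlay = subsidy × quantity = 9 × 2145/23 = 19305/23.

Government cost = 19305/23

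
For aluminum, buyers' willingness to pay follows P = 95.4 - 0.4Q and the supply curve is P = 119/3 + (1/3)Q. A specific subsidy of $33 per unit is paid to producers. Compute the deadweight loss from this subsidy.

Pre-subsidy: 95.4 - 0.4Q = 119/3 + (1/3)Q gives Q* = 76 and P* = 65.
With the subsidy, sellers receive Ps = Pb + 33 for each unit, where Pb is the price buyers pay.
On the curves, Pb = 95.4 - 0.4Q and Ps = 119/3 + (1/3)Q; the wedge Ps − Pb = 33 gives 119/3 + (1/3)Q − (95.4 - 0.4Q) = 33, so Q' = 121.
Then Pb = 95.4 − 0.4·121 = 47 and Ps = 119/3 + (1/3)·121 = 80.
The subsidy expands output by 121 − 76 = 45 past the efficient level; on those units the gap between marginal cost and willingness to pay runs from 0 up to 33.
DWL = ½ × 33 × 45 = 742.5.

Deadweight loss = $742.5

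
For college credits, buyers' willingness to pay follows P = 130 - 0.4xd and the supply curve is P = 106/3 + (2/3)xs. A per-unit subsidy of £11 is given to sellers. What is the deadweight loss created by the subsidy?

Deadweight loss = £56.71875

Pre-subsidy: 130 - 0.4x = 106/3 + (2/3)x gives x* = 88.75 and P* = 94.5.
With the subsidy, sellers receive Ps = Pb + 11 for each unit, where Pb is the price buyers pay.
On the curves, Pb = 130 - 0.4x and Ps = 106/3 + (2/3)x; the wedge Ps − Pb = 11 gives 106/3 + (2/3)x − (130 - 0.4x) = 11, so x' = 99.0625.
Then Pb = 130 − 0.4·99.0625 = 90.375 and Ps = 106/3 + (2/3)·99.0625 = 101.375.
The subsidy expands output by 99.0625 − 88.75 = 10.3125 past the efficient level; on those units the gap between marginal cost and willingness to pay runs from 0 up to 11.
DWL = ½ × 11 × 10.3125 = 56.71875.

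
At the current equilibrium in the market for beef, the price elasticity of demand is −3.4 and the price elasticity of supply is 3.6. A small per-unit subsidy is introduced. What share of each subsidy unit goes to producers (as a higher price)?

For a small subsidy around the equilibrium, the benefit split depends on the relative slopes, which at a point are proportional to the elasticities.
Buyer share = εs/(εs + |εd|) = 3.6/(3.6 + 3.4) = 18/35; seller share = |εd|/(εs + |εd|) = 17/35.
So producers capture 17/35 of the subsidy.

Producer share = 17/35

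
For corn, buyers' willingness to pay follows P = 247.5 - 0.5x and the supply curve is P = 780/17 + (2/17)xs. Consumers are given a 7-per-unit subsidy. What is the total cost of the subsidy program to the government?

Pre-subsidy: 247.5 - 0.5x = 780/17 + (2/17)x gives x* = 2285/7 and P* = 590/7.
With the rebate, buyers effectively pay Pb = Ps − 7, where Ps is the price sellers receive.
On the curves, Pb = 247.5 - 0.5x and Ps = 780/17 + (2/17)x; the wedge Ps − Pb = 7 gives 780/17 + (2/17)x − (247.5 - 0.5x) = 7, so x' = 7093/21.
Then Pb = 247.5 − 0.5·(7093/21) = 1651/21 and Ps = 780/17 + (2/17)·(7093/21) = 1798/21.
Government outlay = subsidy × quantity = 7 × 7093/21 = 7093/3.

Government cost = 7093/3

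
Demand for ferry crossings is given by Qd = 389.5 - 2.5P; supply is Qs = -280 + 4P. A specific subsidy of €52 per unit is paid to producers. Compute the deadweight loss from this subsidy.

Deadweight loss = €2080

Pre-subsidy: 389.5 - 2.5P = -280 + 4P gives P* = 103, Q* = 132.
With the subsidy, sellers receive Ps = Pb + 52 for each unit, where Pb is the price buyers pay.
Supply in terms of Pb becomes Qs = -280 + 4(Pb + 52) = -72 + 4Pb. Setting this equal to demand: 389.5 - 2.5Pb = -72 + 4Pb, so Pb = 71.
Sellers receive Ps = 71 + 52 = 123; Q' = 389.5 − 2.5·71 = 212.
The subsidy expands output by 212 − 132 = 80 past the efficient level; on those units the gap between marginal cost and willingness to pay runs from 0 up to 52.
DWL = ½ × 52 × 80 = 2080.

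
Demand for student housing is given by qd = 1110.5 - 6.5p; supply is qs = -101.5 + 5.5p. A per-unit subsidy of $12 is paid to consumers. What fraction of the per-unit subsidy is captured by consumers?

Consumer share = 11/24

Pre-subsidy: 1110.5 - 6.5p = -101.5 + 5.5p gives p* = 101, q* = 454.
With the rebate, buyers effectively pay pb = ps − 12, where ps is the price sellers receive.
Demand in terms of ps becomes qd = 1110.5 − 6.5(ps − 12) = 1188.5 - 6.5ps. Setting this equal to supply: 1188.5 - 6.5ps = -101.5 + 5.5ps, so ps = 107.5.
Buyers pay pb = 107.5 − 12 = 95.5; q' = -101.5 + 5.5·107.5 = 489.75.
Buyers' price falls by p* − pb = 101 − 95.5 = 5.5; sellers' price rises by ps − p* = 107.5 − 101 = 6.5.
So consumers capture 5.5/12 = 11/24 of each unit of subsidy.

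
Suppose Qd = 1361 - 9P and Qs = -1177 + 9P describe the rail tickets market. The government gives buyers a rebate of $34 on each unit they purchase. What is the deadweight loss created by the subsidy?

Pre-subsidy: 1361 - 9P = -1177 + 9P gives P* = 141, Q* = 92.
With the rebate, buyers effectively pay Pb = Ps − 34, where Ps is the price sellers receive.
Demand in terms of Ps becomes Qd = 1361 − 9(Ps − 34) = 1667 - 9Ps. Setting this equal to supply: 1667 - 9Ps = -1177 + 9Ps, so Ps = 158.
Buyers pay Pb = 158 − 34 = 124; Q' = -1177 + 9·158 = 245.
The subsidy expands output by 245 − 92 = 153 past the efficient level; on those units the gap between marginal cost and willingness to pay runs from 0 up to 34.
DWL = ½ × 34 × 153 = 2601.

Deadweight loss = $2601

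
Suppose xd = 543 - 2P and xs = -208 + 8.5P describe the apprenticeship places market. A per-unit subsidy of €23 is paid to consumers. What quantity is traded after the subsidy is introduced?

Pre-subsidy: 543 - 2P = -208 + 8.5P gives P* = 1502/21, x* = 8399/21.
With the rebate, buyers effectively pay Pb = Ps − 23, where Ps is the price sellers receive.
Demand in terms of Ps becomes xd = 543 − 2(Ps − 23) = 589 - 2Ps. Setting this equal to supply: 589 - 2Ps = -208 + 8.5Ps, so Ps = 1594/21.
Buyers pay Pb = 1594/21 − 23 = 1111/21; x' = -208 + 8.5·(1594/21) = 9181/21.

x' = 9181/21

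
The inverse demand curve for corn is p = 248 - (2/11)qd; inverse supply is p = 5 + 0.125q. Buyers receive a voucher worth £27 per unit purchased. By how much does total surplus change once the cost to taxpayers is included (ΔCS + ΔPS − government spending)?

Pre-subsidy: 248 - (2/11)q = 5 + 0.125q gives q* = 792 and p* = 104.
With the rebate, buyers effectively pay pb = ps − 27, where ps is the price sellers receive.
On the curves, pb = 248 - (2/11)q and ps = 5 + 0.125q; the wedge ps − pb = 27 gives 5 + 0.125q − (248 - (2/11)q) = 27, so q' = 880.
Then pb = 248 − (2/11)·880 = 88 and ps = 5 + 0.125·880 = 115.
ΔCS = ½(792 + 880)(104 − 88) = 13376; ΔPS = ½(792 + 880)(115 − 104) = 9196.
Government spending = 27 × 880 = 23760.
Net change = 13376 + 9196 − 23760 = -1188. The loss equals the DWL triangle ½·27·88.

Net change in total surplus = -£1188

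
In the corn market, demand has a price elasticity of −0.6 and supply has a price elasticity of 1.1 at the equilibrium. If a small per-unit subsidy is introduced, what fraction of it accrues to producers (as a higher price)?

Producer share = 6/17

For a small subsidy around the equilibrium, the benefit split depends on the relative slopes, which at a point are proportional to the elasticities.
Buyer share = εs/(εs + |εd|) = 1.1/(1.1 + 0.6) = 11/17; seller share = |εd|/(εs + |εd|) = 6/17.
So producers capture 6/17 of the subsidy.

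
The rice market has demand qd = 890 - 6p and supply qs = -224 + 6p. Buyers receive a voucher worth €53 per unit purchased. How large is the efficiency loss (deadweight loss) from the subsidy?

Pre-subsidy: 890 - 6p = -224 + 6p gives p* = 557/6, q* = 333.
With the rebate, buyers effectively pay pb = ps − 53, where ps is the price sellers receive.
Demand in terms of ps becomes qd = 890 − 6(ps − 53) = 1208 - 6ps. Setting this equal to supply: 1208 - 6ps = -224 + 6ps, so ps = 358/3.
Buyers pay pb = 358/3 − 53 = 199/3; q' = -224 + 6·(358/3) = 492.
The subsidy expands output by 492 − 333 = 159 past the efficient level; on those units the gap between marginal cost and willingness to pay runs from 0 up to 53.
DWL = ½ × 53 × 159 = 4213.5.

Deadweight loss = €4213.5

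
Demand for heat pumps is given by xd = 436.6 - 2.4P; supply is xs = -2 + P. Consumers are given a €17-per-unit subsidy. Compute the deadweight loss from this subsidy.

Deadweight loss = €102

Pre-subsidy: 436.6 - 2.4P = -2 + P gives P* = 129, x* = 127.
With the rebate, buyers effectively pay Pb = Ps − 17, where Ps is the price sellers receive.
Demand in terms of Ps becomes xd = 436.6 − 2.4(Ps − 17) = 477.4 - 2.4Ps. Setting this equal to supply: 477.4 - 2.4Ps = -2 + Ps, so Ps = 141.
Buyers pay Pb = 141 − 17 = 124; x' = -2 + 1·141 = 139.
The subsidy expands output by 139 − 127 = 12 past the efficient level; on those units the gap between marginal cost and willingness to pay runs from 0 up to 17.
DWL = ½ × 17 × 12 = 102.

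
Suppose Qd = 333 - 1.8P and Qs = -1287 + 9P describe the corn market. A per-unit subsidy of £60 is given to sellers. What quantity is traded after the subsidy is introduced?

Q' = 153

Pre-subsidy: 333 - 1.8P = -1287 + 9P gives P* = 150, Q* = 63.
With the subsidy, sellers receive Ps = Pb + 60 for each unit, where Pb is the price buyers pay.
Supply in terms of Pb becomes Qs = -1287 + 9(Pb + 60) = -747 + 9Pb. Setting this equal to demand: 333 - 1.8Pb = -747 + 9Pb, so Pb = 100.
Sellers receive Ps = 100 + 60 = 160; Q' = 333 − 1.8·100 = 153.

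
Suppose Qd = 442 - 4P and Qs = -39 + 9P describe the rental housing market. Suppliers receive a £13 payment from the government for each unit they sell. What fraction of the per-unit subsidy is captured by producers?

Producer share = 4/13

Pre-subsidy: 442 - 4P = -39 + 9P gives P* = 37, Q* = 294.
With the subsidy, sellers receive Ps = Pb + 13 for each unit, where Pb is the price buyers pay.
Supply in terms of Pb becomes Qs = -39 + 9(Pb + 13) = 78 + 9Pb. Setting this equal to demand: 442 - 4Pb = 78 + 9Pb, so Pb = 28.
Sellers receive Ps = 28 + 13 = 41; Q' = 442 − 4·28 = 330.
Buyers' price falls by P* − Pb = 37 − 28 = 9; sellers' price rises by Ps − P* = 41 − 37 = 4.
So producers capture 4/13 = 4/13 of each unit of subsidy.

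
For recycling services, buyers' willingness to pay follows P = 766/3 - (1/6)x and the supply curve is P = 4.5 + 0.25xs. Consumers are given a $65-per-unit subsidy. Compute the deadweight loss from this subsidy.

Deadweight loss = $5070

Pre-subsidy: 766/3 - (1/6)x = 4.5 + 0.25x gives x* = 602 and P* = 155.
With the rebate, buyers effectively pay Pb = Ps − 65, where Ps is the price sellers receive.
On the curves, Pb = 766/3 - (1/6)x and Ps = 4.5 + 0.25x; the wedge Ps − Pb = 65 gives 4.5 + 0.25x − (766/3 - (1/6)x) = 65, so x' = 758.
Then Pb = 766/3 − (1/6)·758 = 129 and Ps = 4.5 + 0.25·758 = 194.
The subsidy expands output by 758 − 602 = 156 past the efficient level; on those units the gap between marginal cost and willingness to pay runs from 0 up to 65.
DWL = ½ × 65 × 156 = 5070.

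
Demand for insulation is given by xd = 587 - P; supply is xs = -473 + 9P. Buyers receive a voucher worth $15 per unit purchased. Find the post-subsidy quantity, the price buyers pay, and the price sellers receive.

Pre-subsidy: 587 - P = -473 + 9P gives P* = 106, x* = 481.
With the rebate, buyers effectively pay Pb = Ps − 15, where Ps is the price sellers receive.
Demand in terms of Ps becomes xd = 587 − 1(Ps − 15) = 602 - Ps. Setting this equal to supply: 602 - Ps = -473 + 9Ps, so Ps = 107.5.
Buyers pay Pb = 107.5 − 15 = 92.5; x' = -473 + 9·107.5 = 494.5.

x' = 494.5; buyers pay $92.5; sellers receive $107.5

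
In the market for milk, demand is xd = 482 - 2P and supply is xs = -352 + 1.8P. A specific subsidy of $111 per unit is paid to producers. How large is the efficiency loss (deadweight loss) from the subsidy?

Pre-subsidy: 482 - 2P = -352 + 1.8P gives P* = 4170/19, x* = 818/19.
With the subsidy, sellers receive Ps = Pb + 111 for each unit, where Pb is the price buyers pay.
Supply in terms of Pb becomes xs = -352 + 1.8(Pb + 111) = -152.2 + 1.8Pb. Setting this equal to demand: 482 - 2Pb = -152.2 + 1.8Pb, so Pb = 3171/19.
Sellers receive Ps = 3171/19 + 111 = 5280/19; x' = 482 − 2·(3171/19) = 2816/19.
The subsidy expands output by 2816/19 − 818/19 = 1998/19 past the efficient level; on those units the gap between marginal cost and willingness to pay runs from 0 up to 111.
DWL = ½ × 111 × 1998/19 = 110889/19.

Deadweight loss = 110889/19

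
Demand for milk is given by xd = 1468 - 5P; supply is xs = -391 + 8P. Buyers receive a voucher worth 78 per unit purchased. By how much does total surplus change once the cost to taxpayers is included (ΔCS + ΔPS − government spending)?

Pre-subsidy: 1468 - 5P = -391 + 8P gives P* = 143, x* = 753.
With the rebate, buyers effectively pay Pb = Ps − 78, where Ps is the price sellers receive.
Demand in terms of Ps becomes xd = 1468 − 5(Ps − 78) = 1858 - 5Ps. Setting this equal to supply: 1858 - 5Ps = -391 + 8Ps, so Ps = 173.
Buyers pay Pb = 173 − 78 = 95; x' = -391 + 8·173 = 993.
ΔCS = ½(753 + 993)(143 − 95) = 41904; ΔPS = ½(753 + 993)(173 − 143) = 26190.
Government spending = 78 × 993 = 77454.
Net change = 41904 + 26190 − 77454 = -9360. The loss equals the DWL triangle ½·78·240.

Net change in total surplus = -9360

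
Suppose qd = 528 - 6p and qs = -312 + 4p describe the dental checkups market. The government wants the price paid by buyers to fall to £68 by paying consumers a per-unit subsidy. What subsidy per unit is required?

At a buyer price of 68, quantity demanded is 528 − 6·68 = 120.
Sellers supply 120 only when they receive ps with -312 + 4·ps = 120, i.e. ps = 108.
s = ps − pb = 108 − 68 = 40.

Required subsidy s = £40 per unit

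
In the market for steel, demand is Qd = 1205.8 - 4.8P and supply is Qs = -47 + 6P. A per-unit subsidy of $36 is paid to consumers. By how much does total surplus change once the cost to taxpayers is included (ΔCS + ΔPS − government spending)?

Net change in total surplus = -$1728

Pre-subsidy: 1205.8 - 4.8P = -47 + 6P gives P* = 116, Q* = 649.
With the rebate, buyers effectively pay Pb = Ps − 36, where Ps is the price sellers receive.
Demand in terms of Ps becomes Qd = 1205.8 − 4.8(Ps − 36) = 1378.6 - 4.8Ps. Setting this equal to supply: 1378.6 - 4.8Ps = -47 + 6Ps, so Ps = 132.
Buyers pay Pb = 132 − 36 = 96; Q' = -47 + 6·132 = 745.
ΔCS = ½(649 + 745)(116 − 96) = 13940; ΔPS = ½(649 + 745)(132 − 116) = 11152.
Government spending = 36 × 745 = 26820.
Net change = 13940 + 11152 − 26820 = -1728. The loss equals the DWL triangle ½·36·96.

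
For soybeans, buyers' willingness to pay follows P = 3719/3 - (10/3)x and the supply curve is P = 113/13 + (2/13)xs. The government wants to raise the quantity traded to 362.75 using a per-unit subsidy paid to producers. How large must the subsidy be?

Required subsidy s = 34 per unit

At x = 362.75, from the demand curve buyers pay Pb = 3719/3 − (10/3)·362.75 = 30.5; from the supply curve sellers need Ps = 113/13 + (2/13)·362.75 = 64.5.
The subsidy must fill the gap: s = Ps − Pb = 64.5 − 30.5 = 34.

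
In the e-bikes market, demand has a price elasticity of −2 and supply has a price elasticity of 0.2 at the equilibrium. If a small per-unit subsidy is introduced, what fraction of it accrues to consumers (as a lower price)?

For a small subsidy around the equilibrium, the benefit split depends on the relative slopes, which at a point are proportional to the elasticities.
Buyer share = εs/(εs + |εd|) = 0.2/(0.2 + 2) = 1/11; seller share = |εd|/(εs + |εd|) = 10/11.

Consumer share = 1/11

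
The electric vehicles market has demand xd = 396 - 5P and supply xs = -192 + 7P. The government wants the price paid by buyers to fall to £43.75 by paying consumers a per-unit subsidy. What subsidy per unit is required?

At a buyer price of 43.75, quantity demanded is 396 − 5·43.75 = 177.25.
Sellers supply 177.25 only when they receive Ps with -192 + 7·Ps = 177.25, i.e. Ps = 52.75.
s = Ps − Pb = 52.75 − 43.75 = 9.

Required subsidy s = £9 per unit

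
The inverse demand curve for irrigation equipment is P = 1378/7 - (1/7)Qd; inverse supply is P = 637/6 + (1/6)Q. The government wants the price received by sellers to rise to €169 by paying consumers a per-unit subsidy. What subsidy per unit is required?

Required subsidy s = €26 per unit

At a seller price of 169, quantity supplied is -637 + 6·169 = 377.
Buyers absorb 377 only when they pay Pb = 1378/7 − (1/7)·377 = 143.
s = Ps − Pb = 169 − 143 = 26.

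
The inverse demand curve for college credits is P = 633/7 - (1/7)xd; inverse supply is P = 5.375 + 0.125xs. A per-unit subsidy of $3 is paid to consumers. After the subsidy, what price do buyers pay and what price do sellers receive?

Pre-subsidy: 633/7 - (1/7)x = 5.375 + 0.125x gives x* = 4763/15 and P* = 676/15.
With the rebate, buyers effectively pay Pb = Ps − 3, where Ps is the price sellers receive.
On the curves, Pb = 633/7 - (1/7)x and Ps = 5.375 + 0.125x; the wedge Ps − Pb = 3 gives 5.375 + 0.125x − (633/7 - (1/7)x) = 3, so x' = 4931/15.
Then Pb = 633/7 − (1/7)·(4931/15) = 652/15 and Ps = 5.375 + 0.125·(4931/15) = 697/15.

Buyers pay 652/15; sellers receive 697/15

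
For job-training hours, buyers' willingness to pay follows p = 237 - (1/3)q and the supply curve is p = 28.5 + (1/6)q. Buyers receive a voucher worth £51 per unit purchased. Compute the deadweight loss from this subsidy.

Deadweight loss = £2601

Pre-subsidy: 237 - (1/3)q = 28.5 + (1/6)q gives q* = 417 and p* = 98.
With the rebate, buyers effectively pay pb = ps − 51, where ps is the price sellers receive.
On the curves, pb = 237 - (1/3)q and ps = 28.5 + (1/6)q; the wedge ps − pb = 51 gives 28.5 + (1/6)q − (237 - (1/3)q) = 51, so q' = 519.
Then pb = 237 − (1/3)·519 = 64 and ps = 28.5 + (1/6)·519 = 115.
The subsidy expands output by 519 − 417 = 102 past the efficient level; on those units the gap between marginal cost and willingness to pay runs from 0 up to 51.
DWL = ½ × 51 × 102 = 2601.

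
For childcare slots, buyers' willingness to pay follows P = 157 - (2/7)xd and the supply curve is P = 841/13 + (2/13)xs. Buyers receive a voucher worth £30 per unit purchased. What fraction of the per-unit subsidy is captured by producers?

Producer share = 0.35

Pre-subsidy: 157 - (2/7)x = 841/13 + (2/13)x gives x* = 210 and P* = 97.
With the rebate, buyers effectively pay Pb = Ps − 30, where Ps is the price sellers receive.
On the curves, Pb = 157 - (2/7)x and Ps = 841/13 + (2/13)x; the wedge Ps − Pb = 30 gives 841/13 + (2/13)x − (157 - (2/7)x) = 30, so x' = 278.25.
Then Pb = 157 − (2/7)·278.25 = 77.5 and Ps = 841/13 + (2/13)·278.25 = 107.5.
Buyers' price falls by P* − Pb = 97 − 77.5 = 19.5; sellers' price rises by Ps − P* = 107.5 − 97 = 10.5.
So producers capture 10.5/30 = 0.35 of each unit of subsidy.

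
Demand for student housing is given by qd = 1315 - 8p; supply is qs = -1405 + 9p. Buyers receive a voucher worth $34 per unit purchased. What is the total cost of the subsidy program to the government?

Government cost = $6086

Pre-subsidy: 1315 - 8p = -1405 + 9p gives p* = 160, q* = 35.
With the rebate, buyers effectively pay pb = ps − 34, where ps is the price sellers receive.
Demand in terms of ps becomes qd = 1315 − 8(ps − 34) = 1587 - 8ps. Setting this equal to supply: 1587 - 8ps = -1405 + 9ps, so ps = 176.
Buyers pay pb = 176 − 34 = 142; q' = -1405 + 9·176 = 179.
Government outlay = subsidy × quantity = 34 × 179 = 6086.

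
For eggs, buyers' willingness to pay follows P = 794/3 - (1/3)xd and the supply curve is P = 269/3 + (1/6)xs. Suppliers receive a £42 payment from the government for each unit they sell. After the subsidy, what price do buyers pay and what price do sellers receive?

Pre-subsidy: 794/3 - (1/3)x = 269/3 + (1/6)x gives x* = 350 and P* = 148.
With the subsidy, sellers receive Ps = Pb + 42 for each unit, where Pb is the price buyers pay.
On the curves, Pb = 794/3 - (1/3)x and Ps = 269/3 + (1/6)x; the wedge Ps − Pb = 42 gives 269/3 + (1/6)x − (794/3 - (1/3)x) = 42, so x' = 434.
Then Pb = 794/3 − (1/3)·434 = 120 and Ps = 269/3 + (1/6)·434 = 162.

Buyers pay £120; sellers receive £162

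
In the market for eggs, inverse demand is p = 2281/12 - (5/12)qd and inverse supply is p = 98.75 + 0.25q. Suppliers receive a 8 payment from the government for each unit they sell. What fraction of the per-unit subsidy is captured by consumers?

Pre-subsidy: 2281/12 - (5/12)q = 98.75 + 0.25q gives q* = 137 and p* = 133.
With the subsidy, sellers receive ps = pb + 8 for each unit, where pb is the price buyers pay.
On the curves, pb = 2281/12 - (5/12)q and ps = 98.75 + 0.25q; the wedge ps − pb = 8 gives 98.75 + 0.25q − (2281/12 - (5/12)q) = 8, so q' = 149.
Then pb = 2281/12 − (5/12)·149 = 128 and ps = 98.75 + 0.25·149 = 136.
Buyers' price falls by p* − pb = 133 − 128 = 5; sellers' price rises by ps − p* = 136 − 133 = 3.
So consumers capture 5/8 = 0.625 of each unit of subsidy.

Consumer share = 0.625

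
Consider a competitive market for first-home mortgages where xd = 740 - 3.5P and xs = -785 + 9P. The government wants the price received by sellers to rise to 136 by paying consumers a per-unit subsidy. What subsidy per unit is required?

Required subsidy s = 50 per unit

At a seller price of 136, quantity supplied is -785 + 9·136 = 439.
Buyers absorb 439 only when they pay Pb with 740 − 3.5·Pb = 439, i.e. Pb = 86.
s = Ps − Pb = 136 − 86 = 50.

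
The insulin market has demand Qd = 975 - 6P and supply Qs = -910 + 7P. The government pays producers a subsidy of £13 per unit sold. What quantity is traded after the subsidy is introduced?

Q' = 147

Pre-subsidy: 975 - 6P = -910 + 7P gives P* = 145, Q* = 105.
With the subsidy, sellers receive Ps = Pb + 13 for each unit, where Pb is the price buyers pay.
Supply in terms of Pb becomes Qs = -910 + 7(Pb + 13) = -819 + 7Pb. Setting this equal to demand: 975 - 6Pb = -819 + 7Pb, so Pb = 138.
Sellers receive Ps = 138 + 13 = 151; Q' = 975 − 6·138 = 147.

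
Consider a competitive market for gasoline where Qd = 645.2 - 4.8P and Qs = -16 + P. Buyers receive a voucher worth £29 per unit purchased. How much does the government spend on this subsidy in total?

Pre-subsidy: 645.2 - 4.8P = -16 + P gives P* = 114, Q* = 98.
With the rebate, buyers effectively pay Pb = Ps − 29, where Ps is the price sellers receive.
Demand in terms of Ps becomes Qd = 645.2 − 4.8(Ps − 29) = 784.4 - 4.8Ps. Setting this equal to supply: 784.4 - 4.8Ps = -16 + Ps, so Ps = 138.
Buyers pay Pb = 138 − 29 = 109; Q' = -16 + 1·138 = 122.
Government outlay = subsidy × quantity = 29 × 122 = 3538.

Government cost = £3538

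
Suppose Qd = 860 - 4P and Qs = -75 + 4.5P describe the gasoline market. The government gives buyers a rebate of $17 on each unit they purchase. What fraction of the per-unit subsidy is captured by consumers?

Consumer share = 9/17

Pre-subsidy: 860 - 4P = -75 + 4.5P gives P* = 110, Q* = 420.
With the rebate, buyers effectively pay Pb = Ps − 17, where Ps is the price sellers receive.
Demand in terms of Ps becomes Qd = 860 − 4(Ps − 17) = 928 - 4Ps. Setting this equal to supply: 928 - 4Ps = -75 + 4.5Ps, so Ps = 118.
Buyers pay Pb = 118 − 17 = 101; Q' = -75 + 4.5·118 = 456.
Buyers' price falls by P* − Pb = 110 − 101 = 9; sellers' price rises by Ps − P* = 118 − 110 = 8.
So consumers capture 9/17 = 9/17 of each unit of subsidy.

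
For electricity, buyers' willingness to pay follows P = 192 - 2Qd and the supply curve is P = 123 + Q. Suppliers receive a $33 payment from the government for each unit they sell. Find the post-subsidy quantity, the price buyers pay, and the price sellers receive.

Q' = 34; buyers pay $124; sellers receive $157

Pre-subsidy: 192 - 2Q = 123 + Q gives Q* = 23 and P* = 146.
With the subsidy, sellers receive Ps = Pb + 33 for each unit, where Pb is the price buyers pay.
On the curves, Pb = 192 - 2Q and Ps = 123 + Q; the wedge Ps − Pb = 33 gives 123 + Q − (192 - 2Q) = 33, so Q' = 34.
Then Pb = 192 − 2·34 = 124 and Ps = 123 + 1·34 = 157.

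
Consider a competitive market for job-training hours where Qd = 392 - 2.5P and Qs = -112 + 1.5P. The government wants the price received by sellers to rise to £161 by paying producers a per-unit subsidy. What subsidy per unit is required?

Required subsidy s = £56 per unit

At a seller price of 161, quantity supplied is -112 + 1.5·161 = 129.5.
Buyers absorb 129.5 only when they pay Pb with 392 − 2.5·Pb = 129.5, i.e. Pb = 105.
s = Ps − Pb = 161 − 105 = 56.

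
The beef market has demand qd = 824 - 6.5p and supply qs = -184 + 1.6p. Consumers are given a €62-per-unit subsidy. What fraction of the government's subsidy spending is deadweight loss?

DWL / government spending = 403/959

Pre-subsidy: 824 - 6.5p = -184 + 1.6p gives p* = 1120/9, q* = 136/9.
With the rebate, buyers effectively pay pb = ps − 62, where ps is the price sellers receive.
Demand in terms of ps becomes qd = 824 − 6.5(ps − 62) = 1227 - 6.5ps. Setting this equal to supply: 1227 - 6.5ps = -184 + 1.6ps, so ps = 14110/81.
Buyers pay pb = 14110/81 − 62 = 9088/81; q' = -184 + 1.6·(14110/81) = 7672/81.
ΔCS = ½(136/9 + 7672/81)(1120/9 − 9088/81) = 4412416/6561; ΔPS = ½(136/9 + 7672/81)(14110/81 − 1120/9) = 17925440/6561.
Government spending = 62 × 7672/81 = 475664/81.
DWL = ½ × 62 × (7672/81 − 136/9) = 199888/81; fraction = (199888/81) / (475664/81) = 403/959.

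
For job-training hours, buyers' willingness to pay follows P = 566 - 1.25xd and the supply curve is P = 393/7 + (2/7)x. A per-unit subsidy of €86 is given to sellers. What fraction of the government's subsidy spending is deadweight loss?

DWL / government spending = 7/97

Pre-subsidy: 566 - 1.25x = 393/7 + (2/7)x gives x* = 332 and P* = 151.
With the subsidy, sellers receive Ps = Pb + 86 for each unit, where Pb is the price buyers pay.
On the curves, Pb = 566 - 1.25x and Ps = 393/7 + (2/7)x; the wedge Ps − Pb = 86 gives 393/7 + (2/7)x − (566 - 1.25x) = 86, so x' = 388.
Then Pb = 566 − 1.25·388 = 81 and Ps = 393/7 + (2/7)·388 = 167.
ΔCS = ½(332 + 388)(151 − 81) = 25200; ΔPS = ½(332 + 388)(167 − 151) = 5760.
Government spending = 86 × 388 = 33368.
DWL = ½ × 86 × (388 − 332) = 2408; fraction = 2408 / 33368 = 7/97.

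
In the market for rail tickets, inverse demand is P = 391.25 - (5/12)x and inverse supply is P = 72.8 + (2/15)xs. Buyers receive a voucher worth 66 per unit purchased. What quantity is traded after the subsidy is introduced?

Pre-subsidy: 391.25 - (5/12)x = 72.8 + (2/15)x gives x* = 579 and P* = 150.
With the rebate, buyers effectively pay Pb = Ps − 66, where Ps is the price sellers receive.
On the curves, Pb = 391.25 - (5/12)x and Ps = 72.8 + (2/15)x; the wedge Ps − Pb = 66 gives 72.8 + (2/15)x − (391.25 - (5/12)x) = 66, so x' = 699.
Then Pb = 391.25 − (5/12)·699 = 100 and Ps = 72.8 + (2/15)·699 = 166.

x' = 699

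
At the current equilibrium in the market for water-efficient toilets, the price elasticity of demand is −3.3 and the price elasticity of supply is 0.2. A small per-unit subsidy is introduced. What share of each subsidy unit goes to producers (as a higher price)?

For a small subsidy around the equilibrium, the benefit split depends on the relative slopes, which at a point are proportional to the elasticities.
Buyer share = εs/(εs + |εd|) = 0.2/(0.2 + 3.3) = 2/35; seller share = |εd|/(εs + |εd|) = 33/35.
So producers capture 33/35 of the subsidy.

Producer share = 33/35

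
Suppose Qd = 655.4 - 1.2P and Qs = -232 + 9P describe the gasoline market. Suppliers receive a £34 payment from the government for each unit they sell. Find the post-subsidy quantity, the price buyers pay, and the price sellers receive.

Pre-subsidy: 655.4 - 1.2P = -232 + 9P gives P* = 87, Q* = 551.
With the subsidy, sellers receive Ps = Pb + 34 for each unit, where Pb is the price buyers pay.
Supply in terms of Pb becomes Qs = -232 + 9(Pb + 34) = 74 + 9Pb. Setting this equal to demand: 655.4 - 1.2Pb = 74 + 9Pb, so Pb = 57.
Sellers receive Ps = 57 + 34 = 91; Q' = 655.4 − 1.2·57 = 587.

Q' = 587; buyers pay £57; sellers receive £91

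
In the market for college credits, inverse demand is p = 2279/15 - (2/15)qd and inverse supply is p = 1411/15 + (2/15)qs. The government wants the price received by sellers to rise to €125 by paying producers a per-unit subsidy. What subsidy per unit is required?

At a seller price of 125, quantity supplied is -705.5 + 7.5·125 = 232.
Buyers absorb 232 only when they pay pb = 2279/15 − (2/15)·232 = 121.
s = ps − pb = 125 − 121 = 4.

Required subsidy s = €4 per unit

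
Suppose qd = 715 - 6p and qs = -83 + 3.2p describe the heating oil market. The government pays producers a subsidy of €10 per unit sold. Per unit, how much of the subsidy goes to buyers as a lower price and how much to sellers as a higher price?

Buyers gain 80/23 per unit; sellers gain 150/23 per unit

Pre-subsidy: 715 - 6p = -83 + 3.2p gives p* = 1995/23, q* = 4475/23.
With the subsidy, sellers receive ps = pb + 10 for each unit, where pb is the price buyers pay.
Supply in terms of pb becomes qs = -83 + 3.2(pb + 10) = -51 + 3.2pb. Setting this equal to demand: 715 - 6pb = -51 + 3.2pb, so pb = 1915/23.
Sellers receive ps = 1915/23 + 10 = 2145/23; q' = 715 − 6·(1915/23) = 4955/23.
Buyers' price falls by p* − pb = 1995/23 − 1915/23 = 80/23; sellers' price rises by ps − p* = 2145/23 − 1995/23 = 150/23.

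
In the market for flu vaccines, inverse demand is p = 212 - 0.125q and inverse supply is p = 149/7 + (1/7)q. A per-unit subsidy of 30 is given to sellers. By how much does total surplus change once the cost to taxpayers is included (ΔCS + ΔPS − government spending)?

Pre-subsidy: 212 - 0.125q = 149/7 + (1/7)q gives q* = 712 and p* = 123.
With the subsidy, sellers receive ps = pb + 30 for each unit, where pb is the price buyers pay.
On the curves, pb = 212 - 0.125q and ps = 149/7 + (1/7)q; the wedge ps − pb = 30 gives 149/7 + (1/7)q − (212 - 0.125q) = 30, so q' = 824.
Then pb = 212 − 0.125·824 = 109 and ps = 149/7 + (1/7)·824 = 139.
ΔCS = ½(712 + 824)(123 − 109) = 10752; ΔPS = ½(712 + 824)(139 − 123) = 12288.
Government spending = 30 × 824 = 24720.
Net change = 10752 + 12288 − 24720 = -1680. The loss equals the DWL triangle ½·30·112.

Net change in total surplus = -1680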